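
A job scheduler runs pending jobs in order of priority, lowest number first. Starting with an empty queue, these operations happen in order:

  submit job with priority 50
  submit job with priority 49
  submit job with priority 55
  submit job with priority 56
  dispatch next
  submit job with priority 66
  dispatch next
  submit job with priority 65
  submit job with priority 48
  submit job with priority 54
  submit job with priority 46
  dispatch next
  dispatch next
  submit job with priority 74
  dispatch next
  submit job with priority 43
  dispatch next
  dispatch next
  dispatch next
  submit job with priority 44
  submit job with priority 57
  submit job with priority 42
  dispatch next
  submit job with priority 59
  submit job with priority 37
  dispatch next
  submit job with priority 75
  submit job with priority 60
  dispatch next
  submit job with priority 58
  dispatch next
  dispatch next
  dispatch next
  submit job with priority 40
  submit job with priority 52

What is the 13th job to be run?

insert 50 → {50}
insert 49 → {49, 50}
insert 55 → {49, 50, 55}
insert 56 → {49, 50, 55, 56}
dispatch next → 49; now {50, 55, 56}
insert 66 → {50, 55, 56, 66}
dispatch next → 50; now {55, 56, 66}
insert 65 → {55, 56, 65, 66}
insert 48 → {48, 55, 56, 65, 66}
insert 54 → {48, 54, 55, 56, 65, 66}
insert 46 → {46, 48, 54, 55, 56, 65, 66}
dispatch next → 46; now {48, 54, 55, 56, 65, 66}
dispatch next → 48; now {54, 55, 56, 65, 66}
insert 74 → {54, 55, 56, 65, 66, 74}
dispatch next → 54; now {55, 56, 65, 66, 74}
insert 43 → {43, 55, 56, 65, 66, 74}
dispatch next → 43; now {55, 56, 65, 66, 74}
dispatch next → 55; now {56, 65, 66, 74}
dispatch next → 56; now {65, 66, 74}
insert 44 → {44, 65, 66, 74}
insert 57 → {44, 57, 65, 66, 74}
insert 42 → {42, 44, 57, 65, 66, 74}
dispatch next → 42; now {44, 57, 65, 66, 74}
insert 59 → {44, 57, 59, 65, 66, 74}
insert 37 → {37, 44, 57, 59, 65, 66, 74}
dispatch next → 37; now {44, 57, 59, 65, 66, 74}
insert 75 → {44, 57, 59, 65, 66, 74, 75}
insert 60 → {44, 57, 59, 60, 65, 66, 74, 75}
dispatch next → 44; now {57, 59, 60, 65, 66, 74, 75}
insert 58 → {57, 58, 59, 60, 65, 66, 74, 75}
dispatch next → 57; now {58, 59, 60, 65, 66, 74, 75}
dispatch next → 58; now {59, 60, 65, 66, 74, 75}
dispatch next → 59; now {60, 65, 66, 74, 75}
insert 40 → {40, 60, 65, 66, 74, 75}
insert 52 → {40, 52, 60, 65, 66, 74, 75}

58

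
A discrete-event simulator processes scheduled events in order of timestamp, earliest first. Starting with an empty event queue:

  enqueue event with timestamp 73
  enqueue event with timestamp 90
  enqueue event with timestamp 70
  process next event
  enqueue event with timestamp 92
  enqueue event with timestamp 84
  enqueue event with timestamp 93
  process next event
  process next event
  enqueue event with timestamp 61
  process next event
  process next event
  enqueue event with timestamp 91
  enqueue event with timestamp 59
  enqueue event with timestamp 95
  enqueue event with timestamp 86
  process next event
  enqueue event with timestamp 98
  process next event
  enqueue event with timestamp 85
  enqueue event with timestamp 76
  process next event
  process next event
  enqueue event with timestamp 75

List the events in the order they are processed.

insert 73 → {73}
insert 90 → {73, 90}
insert 70 → {70, 73, 90}
process next event → 70; now {73, 90}
insert 92 → {73, 90, 92}
insert 84 → {73, 84, 90, 92}
insert 93 → {73, 84, 90, 92, 93}
process next event → 73; now {84, 90, 92, 93}
process next event → 84; now {90, 92, 93}
insert 61 → {61, 90, 92, 93}
process next event → 61; now {90, 92, 93}
process next event → 90; now {92, 93}
insert 91 → {91, 92, 93}
insert 59 → {59, 91, 92, 93}
insert 95 → {59, 91, 92, 93, 95}
insert 86 → {59, 86, 91, 92, 93, 95}
process next event → 59; now {86, 91, 92, 93, 95}
insert 98 → {86, 91, 92, 93, 95, 98}
process next event → 86; now {91, 92, 93, 95, 98}
insert 85 → {85, 91, 92, 93, 95, 98}
insert 76 → {76, 85, 91, 92, 93, 95, 98}
process next event → 76; now {85, 91, 92, 93, 95, 98}
process next event → 85; now {91, 92, 93, 95, 98}
insert 75 → {75, 91, 92, 93, 95, 98}

70 → 73 → 84 → 61 → 90 → 59 → 86 → 76 → 85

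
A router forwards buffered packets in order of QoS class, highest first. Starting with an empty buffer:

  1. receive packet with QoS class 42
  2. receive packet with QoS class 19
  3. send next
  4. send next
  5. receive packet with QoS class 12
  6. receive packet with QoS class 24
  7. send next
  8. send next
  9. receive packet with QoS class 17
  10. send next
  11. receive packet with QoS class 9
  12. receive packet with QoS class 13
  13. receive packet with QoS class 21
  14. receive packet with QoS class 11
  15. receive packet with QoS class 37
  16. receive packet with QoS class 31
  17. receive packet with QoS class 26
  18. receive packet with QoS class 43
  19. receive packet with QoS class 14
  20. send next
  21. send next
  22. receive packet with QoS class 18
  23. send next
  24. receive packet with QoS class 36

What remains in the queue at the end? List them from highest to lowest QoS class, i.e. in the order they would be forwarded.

36, 26, 21, 18, 14, 13, 11, 9

insert 42 → {42}
insert 19 → {42, 19}
send next → 42; now {19}
send next → 19; now {}
insert 12 → {12}
insert 24 → {24, 12}
send next → 24; now {12}
send next → 12; now {}
insert 17 → {17}
send next → 17; now {}
insert 9 → {9}
insert 13 → {13, 9}
insert 21 → {21, 13, 9}
insert 11 → {21, 13, 11, 9}
insert 37 → {37, 21, 13, 11, 9}
insert 31 → {37, 31, 21, 13, 11, 9}
insert 26 → {37, 31, 26, 21, 13, 11, 9}
insert 43 → {43, 37, 31, 26, 21, 13, 11, 9}
insert 14 → {43, 37, 31, 26, 21, 14, 13, 11, 9}
send next → 43; now {37, 31, 26, 21, 14, 13, 11, 9}
send next → 37; now {31, 26, 21, 14, 13, 11, 9}
insert 18 → {31, 26, 21, 18, 14, 13, 11, 9}
send next → 31; now {26, 21, 18, 14, 13, 11, 9}
insert 36 → {36, 26, 21, 18, 14, 13, 11, 9}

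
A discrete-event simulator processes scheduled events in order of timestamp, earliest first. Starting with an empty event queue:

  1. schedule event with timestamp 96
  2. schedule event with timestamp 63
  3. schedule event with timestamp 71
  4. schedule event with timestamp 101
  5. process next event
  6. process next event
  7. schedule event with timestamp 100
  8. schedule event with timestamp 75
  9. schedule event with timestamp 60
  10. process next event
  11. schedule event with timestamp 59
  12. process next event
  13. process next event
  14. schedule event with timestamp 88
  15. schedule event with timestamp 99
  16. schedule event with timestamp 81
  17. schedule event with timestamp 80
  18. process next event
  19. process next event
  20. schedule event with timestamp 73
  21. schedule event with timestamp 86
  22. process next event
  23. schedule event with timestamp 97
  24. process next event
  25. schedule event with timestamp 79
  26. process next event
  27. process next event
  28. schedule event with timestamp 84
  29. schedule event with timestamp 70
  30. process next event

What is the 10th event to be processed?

insert 96 → {96}
insert 63 → {63, 96}
insert 71 → {63, 71, 96}
insert 101 → {63, 71, 96, 101}
process next event → 63; now {71, 96, 101}
process next event → 71; now {96, 101}
insert 100 → {96, 100, 101}
insert 75 → {75, 96, 100, 101}
insert 60 → {60, 75, 96, 100, 101}
process next event → 60; now {75, 96, 100, 101}
insert 59 → {59, 75, 96, 100, 101}
process next event → 59; now {75, 96, 100, 101}
process next event → 75; now {96, 100, 101}
insert 88 → {88, 96, 100, 101}
insert 99 → {88, 96, 99, 100, 101}
insert 81 → {81, 88, 96, 99, 100, 101}
insert 80 → {80, 81, 88, 96, 99, 100, 101}
process next event → 80; now {81, 88, 96, 99, 100, 101}
process next event → 81; now {88, 96, 99, 100, 101}
insert 73 → {73, 88, 96, 99, 100, 101}
insert 86 → {73, 86, 88, 96, 99, 100, 101}
process next event → 73; now {86, 88, 96, 99, 100, 101}
insert 97 → {86, 88, 96, 97, 99, 100, 101}
process next event → 86; now {88, 96, 97, 99, 100, 101}
insert 79 → {79, 88, 96, 97, 99, 100, 101}
process next event → 79; now {88, 96, 97, 99, 100, 101}
process next event → 88; now {96, 97, 99, 100, 101}
insert 84 → {84, 96, 97, 99, 100, 101}
insert 70 → {70, 84, 96, 97, 99, 100, 101}
process next event → 70; now {84, 96, 97, 99, 100, 101}

79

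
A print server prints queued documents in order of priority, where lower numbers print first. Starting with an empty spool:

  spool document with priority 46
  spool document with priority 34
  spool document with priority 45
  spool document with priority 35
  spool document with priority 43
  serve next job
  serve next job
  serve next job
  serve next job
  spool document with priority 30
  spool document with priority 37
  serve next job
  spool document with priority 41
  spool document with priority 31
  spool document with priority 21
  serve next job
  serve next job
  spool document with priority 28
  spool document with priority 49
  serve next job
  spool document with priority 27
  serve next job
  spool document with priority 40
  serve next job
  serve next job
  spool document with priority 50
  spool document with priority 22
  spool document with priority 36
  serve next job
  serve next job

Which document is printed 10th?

37

insert 46 → {46}
insert 34 → {34, 46}
insert 45 → {34, 45, 46}
insert 35 → {34, 35, 45, 46}
insert 43 → {34, 35, 43, 45, 46}
serve next job → 34; now {35, 43, 45, 46}
serve next job → 35; now {43, 45, 46}
serve next job → 43; now {45, 46}
serve next job → 45; now {46}
insert 30 → {30, 46}
insert 37 → {30, 37, 46}
serve next job → 30; now {37, 46}
insert 41 → {37, 41, 46}
insert 31 → {31, 37, 41, 46}
insert 21 → {21, 31, 37, 41, 46}
serve next job → 21; now {31, 37, 41, 46}
serve next job → 31; now {37, 41, 46}
insert 28 → {28, 37, 41, 46}
insert 49 → {28, 37, 41, 46, 49}
serve next job → 28; now {37, 41, 46, 49}
insert 27 → {27, 37, 41, 46, 49}
serve next job → 27; now {37, 41, 46, 49}
insert 40 → {37, 40, 41, 46, 49}
serve next job → 37; now {40, 41, 46, 49}
serve next job → 40; now {41, 46, 49}
insert 50 → {41, 46, 49, 50}
insert 22 → {22, 41, 46, 49, 50}
insert 36 → {22, 36, 41, 46, 49, 50}
serve next job → 22; now {36, 41, 46, 49, 50}
serve next job → 36; now {41, 46, 49, 50}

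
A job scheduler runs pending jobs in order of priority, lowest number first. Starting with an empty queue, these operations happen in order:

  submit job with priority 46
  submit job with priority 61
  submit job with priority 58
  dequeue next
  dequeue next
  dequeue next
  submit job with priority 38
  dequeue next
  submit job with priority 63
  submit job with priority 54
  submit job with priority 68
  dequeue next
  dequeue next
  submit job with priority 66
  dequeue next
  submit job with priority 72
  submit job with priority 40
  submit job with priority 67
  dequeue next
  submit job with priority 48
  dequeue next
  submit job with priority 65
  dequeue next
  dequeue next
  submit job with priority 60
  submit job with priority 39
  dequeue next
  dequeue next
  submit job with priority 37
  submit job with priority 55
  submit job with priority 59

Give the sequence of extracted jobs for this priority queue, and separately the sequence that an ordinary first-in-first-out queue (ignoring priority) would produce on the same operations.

priority queue: 46, 58, 61, 38, 54, 63, 66, 40, 48, 65, 67, 39, 60; FIFO queue: [46, 61, 58, 38, 63, 54, 68, 66, 72, 40, 67, 48, 65]

insert 46 → {46}
insert 61 → {46, 61}
insert 58 → {46, 58, 61}
dequeue next → 46; now {58, 61}
dequeue next → 58; now {61}
dequeue next → 61; now {}
insert 38 → {38}
dequeue next → 38; now {}
insert 63 → {63}
insert 54 → {54, 63}
insert 68 → {54, 63, 68}
dequeue next → 54; now {63, 68}
dequeue next → 63; now {68}
insert 66 → {66, 68}
dequeue next → 66; now {68}
insert 72 → {68, 72}
insert 40 → {40, 68, 72}
insert 67 → {40, 67, 68, 72}
dequeue next → 40; now {67, 68, 72}
insert 48 → {48, 67, 68, 72}
dequeue next → 48; now {67, 68, 72}
insert 65 → {65, 67, 68, 72}
dequeue next → 65; now {67, 68, 72}
dequeue next → 67; now {68, 72}
insert 60 → {60, 68, 72}
insert 39 → {39, 60, 68, 72}
dequeue next → 39; now {60, 68, 72}
dequeue next → 60; now {68, 72}
insert 37 → {37, 68, 72}
insert 55 → {37, 55, 68, 72}
insert 59 → {37, 55, 59, 68, 72}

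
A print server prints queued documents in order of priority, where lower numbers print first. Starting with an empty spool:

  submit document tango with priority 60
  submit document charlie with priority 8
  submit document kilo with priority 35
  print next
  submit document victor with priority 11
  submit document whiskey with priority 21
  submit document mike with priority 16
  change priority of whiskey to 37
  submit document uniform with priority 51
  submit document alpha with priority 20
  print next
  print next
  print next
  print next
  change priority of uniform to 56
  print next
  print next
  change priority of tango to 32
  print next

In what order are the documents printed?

charlie → victor → mike → alpha → kilo → whiskey → uniform → tango

add tango (priority 60) → {tango:60}
add charlie (priority 8) → {charlie:8, tango:60}
add kilo (priority 35) → {charlie:8, kilo:35, tango:60}
print next → charlie; now {kilo:35, tango:60}
add victor (priority 11) → {victor:11, kilo:35, tango:60}
add whiskey (priority 21) → {victor:11, whiskey:21, kilo:35, tango:60}
add mike (priority 16) → {victor:11, mike:16, whiskey:21, kilo:35, tango:60}
update whiskey to priority 37 → {victor:11, mike:16, kilo:35, whiskey:37, tango:60}
add uniform (priority 51) → {victor:11, mike:16, kilo:35, whiskey:37, uniform:51, tango:60}
add alpha (priority 20) → {victor:11, mike:16, alpha:20, kilo:35, whiskey:37, uniform:51, tango:60}
print next → victor; now {mike:16, alpha:20, kilo:35, whiskey:37, uniform:51, tango:60}
print next → mike; now {alpha:20, kilo:35, whiskey:37, uniform:51, tango:60}
print next → alpha; now {kilo:35, whiskey:37, uniform:51, tango:60}
print next → kilo; now {whiskey:37, uniform:51, tango:60}
update uniform to priority 56 → {whiskey:37, uniform:56, tango:60}
print next → whiskey; now {uniform:56, tango:60}
print next → uniform; now {tango:60}
update tango to priority 32 → {tango:32}
print next → tango; now {}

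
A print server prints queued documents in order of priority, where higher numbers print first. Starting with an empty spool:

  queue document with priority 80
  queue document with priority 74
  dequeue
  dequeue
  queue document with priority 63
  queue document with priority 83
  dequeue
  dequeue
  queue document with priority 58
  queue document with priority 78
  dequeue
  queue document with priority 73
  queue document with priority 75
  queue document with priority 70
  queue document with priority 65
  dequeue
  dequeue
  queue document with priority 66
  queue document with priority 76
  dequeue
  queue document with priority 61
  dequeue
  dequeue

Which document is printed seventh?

insert 80 → {80}
insert 74 → {80, 74}
dequeue → 80; now {74}
dequeue → 74; now {}
insert 63 → {63}
insert 83 → {83, 63}
dequeue → 83; now {63}
dequeue → 63; now {}
insert 58 → {58}
insert 78 → {78, 58}
dequeue → 78; now {58}
insert 73 → {73, 58}
insert 75 → {75, 73, 58}
insert 70 → {75, 73, 70, 58}
insert 65 → {75, 73, 70, 65, 58}
dequeue → 75; now {73, 70, 65, 58}
dequeue → 73; now {70, 65, 58}
insert 66 → {70, 66, 65, 58}
insert 76 → {76, 70, 66, 65, 58}
dequeue → 76; now {70, 66, 65, 58}
insert 61 → {70, 66, 65, 61, 58}
dequeue → 70; now {66, 65, 61, 58}
dequeue → 66; now {65, 61, 58}

73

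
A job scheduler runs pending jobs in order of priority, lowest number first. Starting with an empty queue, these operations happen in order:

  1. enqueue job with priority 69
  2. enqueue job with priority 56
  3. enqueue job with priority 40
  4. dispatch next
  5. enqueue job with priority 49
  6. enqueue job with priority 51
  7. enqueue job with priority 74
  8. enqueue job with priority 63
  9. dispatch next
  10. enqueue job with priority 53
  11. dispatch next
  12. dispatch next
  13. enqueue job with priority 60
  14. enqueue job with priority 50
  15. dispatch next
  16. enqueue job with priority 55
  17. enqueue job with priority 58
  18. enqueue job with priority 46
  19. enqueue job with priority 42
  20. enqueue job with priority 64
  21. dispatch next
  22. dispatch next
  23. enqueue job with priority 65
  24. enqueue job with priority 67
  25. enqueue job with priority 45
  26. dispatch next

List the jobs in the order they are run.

insert 69 → {69}
insert 56 → {56, 69}
insert 40 → {40, 56, 69}
dispatch next → 40; now {56, 69}
insert 49 → {49, 56, 69}
insert 51 → {49, 51, 56, 69}
insert 74 → {49, 51, 56, 69, 74}
insert 63 → {49, 51, 56, 63, 69, 74}
dispatch next → 49; now {51, 56, 63, 69, 74}
insert 53 → {51, 53, 56, 63, 69, 74}
dispatch next → 51; now {53, 56, 63, 69, 74}
dispatch next → 53; now {56, 63, 69, 74}
insert 60 → {56, 60, 63, 69, 74}
insert 50 → {50, 56, 60, 63, 69, 74}
dispatch next → 50; now {56, 60, 63, 69, 74}
insert 55 → {55, 56, 60, 63, 69, 74}
insert 58 → {55, 56, 58, 60, 63, 69, 74}
insert 46 → {46, 55, 56, 58, 60, 63, 69, 74}
insert 42 → {42, 46, 55, 56, 58, 60, 63, 69, 74}
insert 64 → {42, 46, 55, 56, 58, 60, 63, 64, 69, 74}
dispatch next → 42; now {46, 55, 56, 58, 60, 63, 64, 69, 74}
dispatch next → 46; now {55, 56, 58, 60, 63, 64, 69, 74}
insert 65 → {55, 56, 58, 60, 63, 64, 65, 69, 74}
insert 67 → {55, 56, 58, 60, 63, 64, 65, 67, 69, 74}
insert 45 → {45, 55, 56, 58, 60, 63, 64, 65, 67, 69, 74}
dispatch next → 45; now {55, 56, 58, 60, 63, 64, 65, 67, 69, 74}

[40, 49, 51, 53, 50, 42, 46, 45]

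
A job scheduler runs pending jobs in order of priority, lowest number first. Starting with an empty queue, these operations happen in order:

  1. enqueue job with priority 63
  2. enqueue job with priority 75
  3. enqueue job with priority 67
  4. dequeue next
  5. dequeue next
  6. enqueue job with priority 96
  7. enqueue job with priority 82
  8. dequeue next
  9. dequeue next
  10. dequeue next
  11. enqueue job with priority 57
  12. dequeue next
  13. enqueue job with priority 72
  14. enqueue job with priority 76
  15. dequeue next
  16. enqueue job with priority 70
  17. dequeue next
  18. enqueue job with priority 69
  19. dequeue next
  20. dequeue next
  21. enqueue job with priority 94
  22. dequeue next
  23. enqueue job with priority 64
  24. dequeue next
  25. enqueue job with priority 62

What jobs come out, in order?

insert 63 → {63}
insert 75 → {63, 75}
insert 67 → {63, 67, 75}
dequeue next → 63; now {67, 75}
dequeue next → 67; now {75}
insert 96 → {75, 96}
insert 82 → {75, 82, 96}
dequeue next → 75; now {82, 96}
dequeue next → 82; now {96}
dequeue next → 96; now {}
insert 57 → {57}
dequeue next → 57; now {}
insert 72 → {72}
insert 76 → {72, 76}
dequeue next → 72; now {76}
insert 70 → {70, 76}
dequeue next → 70; now {76}
insert 69 → {69, 76}
dequeue next → 69; now {76}
dequeue next → 76; now {}
insert 94 → {94}
dequeue next → 94; now {}
insert 64 → {64}
dequeue next → 64; now {}
insert 62 → {62}

63 → 67 → 75 → 82 → 96 → 57 → 72 → 70 → 69 → 76 → 94 → 64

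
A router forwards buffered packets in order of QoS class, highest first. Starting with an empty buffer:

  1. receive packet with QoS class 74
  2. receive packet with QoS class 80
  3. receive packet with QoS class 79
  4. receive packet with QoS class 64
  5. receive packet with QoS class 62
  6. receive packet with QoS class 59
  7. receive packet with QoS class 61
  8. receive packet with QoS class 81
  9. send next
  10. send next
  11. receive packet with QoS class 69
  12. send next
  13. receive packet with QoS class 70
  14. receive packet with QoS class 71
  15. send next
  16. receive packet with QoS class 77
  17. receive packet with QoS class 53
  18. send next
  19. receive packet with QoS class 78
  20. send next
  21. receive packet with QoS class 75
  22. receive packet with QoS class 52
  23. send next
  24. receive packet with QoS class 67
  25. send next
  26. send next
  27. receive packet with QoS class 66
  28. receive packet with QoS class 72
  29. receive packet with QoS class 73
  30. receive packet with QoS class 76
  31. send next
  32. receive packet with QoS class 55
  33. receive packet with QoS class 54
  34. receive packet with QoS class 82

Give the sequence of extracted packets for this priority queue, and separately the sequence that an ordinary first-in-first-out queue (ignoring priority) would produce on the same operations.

priority queue: [81, 80, 79, 74, 77, 78, 75, 71, 70, 76]; FIFO queue: 74 → 80 → 79 → 64 → 62 → 59 → 61 → 81 → 69 → 70

insert 74 → {74}
insert 80 → {80, 74}
insert 79 → {80, 79, 74}
insert 64 → {80, 79, 74, 64}
insert 62 → {80, 79, 74, 64, 62}
insert 59 → {80, 79, 74, 64, 62, 59}
insert 61 → {80, 79, 74, 64, 62, 61, 59}
insert 81 → {81, 80, 79, 74, 64, 62, 61, 59}
send next → 81; now {80, 79, 74, 64, 62, 61, 59}
send next → 80; now {79, 74, 64, 62, 61, 59}
insert 69 → {79, 74, 69, 64, 62, 61, 59}
send next → 79; now {74, 69, 64, 62, 61, 59}
insert 70 → {74, 70, 69, 64, 62, 61, 59}
insert 71 → {74, 71, 70, 69, 64, 62, 61, 59}
send next → 74; now {71, 70, 69, 64, 62, 61, 59}
insert 77 → {77, 71, 70, 69, 64, 62, 61, 59}
insert 53 → {77, 71, 70, 69, 64, 62, 61, 59, 53}
send next → 77; now {71, 70, 69, 64, 62, 61, 59, 53}
insert 78 → {78, 71, 70, 69, 64, 62, 61, 59, 53}
send next → 78; now {71, 70, 69, 64, 62, 61, 59, 53}
insert 75 → {75, 71, 70, 69, 64, 62, 61, 59, 53}
insert 52 → {75, 71, 70, 69, 64, 62, 61, 59, 53, 52}
send next → 75; now {71, 70, 69, 64, 62, 61, 59, 53, 52}
insert 67 → {71, 70, 69, 67, 64, 62, 61, 59, 53, 52}
send next → 71; now {70, 69, 67, 64, 62, 61, 59, 53, 52}
send next → 70; now {69, 67, 64, 62, 61, 59, 53, 52}
insert 66 → {69, 67, 66, 64, 62, 61, 59, 53, 52}
insert 72 → {72, 69, 67, 66, 64, 62, 61, 59, 53, 52}
insert 73 → {73, 72, 69, 67, 66, 64, 62, 61, 59, 53, 52}
insert 76 → {76, 73, 72, 69, 67, 66, 64, 62, 61, 59, 53, 52}
send next → 76; now {73, 72, 69, 67, 66, 64, 62, 61, 59, 53, 52}
insert 55 → {73, 72, 69, 67, 66, 64, 62, 61, 59, 55, 53, 52}
insert 54 → {73, 72, 69, 67, 66, 64, 62, 61, 59, 55, 54, 53, 52}
insert 82 → {82, 73, 72, 69, 67, 66, 64, 62, 61, 59, 55, 54, 53, 52}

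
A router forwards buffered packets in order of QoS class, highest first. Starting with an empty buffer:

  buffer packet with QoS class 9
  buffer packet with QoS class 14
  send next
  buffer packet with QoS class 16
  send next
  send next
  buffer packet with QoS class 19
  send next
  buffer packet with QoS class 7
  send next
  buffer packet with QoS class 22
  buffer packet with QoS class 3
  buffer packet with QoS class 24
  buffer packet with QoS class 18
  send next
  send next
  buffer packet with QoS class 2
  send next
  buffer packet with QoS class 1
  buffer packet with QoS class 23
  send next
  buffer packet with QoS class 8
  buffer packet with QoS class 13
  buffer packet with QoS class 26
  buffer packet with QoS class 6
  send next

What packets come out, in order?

14 → 16 → 9 → 19 → 7 → 24 → 22 → 18 → 23 → 26

insert 9 → {9}
insert 14 → {14, 9}
send next → 14; now {9}
insert 16 → {16, 9}
send next → 16; now {9}
send next → 9; now {}
insert 19 → {19}
send next → 19; now {}
insert 7 → {7}
send next → 7; now {}
insert 22 → {22}
insert 3 → {22, 3}
insert 24 → {24, 22, 3}
insert 18 → {24, 22, 18, 3}
send next → 24; now {22, 18, 3}
send next → 22; now {18, 3}
insert 2 → {18, 3, 2}
send next → 18; now {3, 2}
insert 1 → {3, 2, 1}
insert 23 → {23, 3, 2, 1}
send next → 23; now {3, 2, 1}
insert 8 → {8, 3, 2, 1}
insert 13 → {13, 8, 3, 2, 1}
insert 26 → {26, 13, 8, 3, 2, 1}
insert 6 → {26, 13, 8, 6, 3, 2, 1}
send next → 26; now {13, 8, 6, 3, 2, 1}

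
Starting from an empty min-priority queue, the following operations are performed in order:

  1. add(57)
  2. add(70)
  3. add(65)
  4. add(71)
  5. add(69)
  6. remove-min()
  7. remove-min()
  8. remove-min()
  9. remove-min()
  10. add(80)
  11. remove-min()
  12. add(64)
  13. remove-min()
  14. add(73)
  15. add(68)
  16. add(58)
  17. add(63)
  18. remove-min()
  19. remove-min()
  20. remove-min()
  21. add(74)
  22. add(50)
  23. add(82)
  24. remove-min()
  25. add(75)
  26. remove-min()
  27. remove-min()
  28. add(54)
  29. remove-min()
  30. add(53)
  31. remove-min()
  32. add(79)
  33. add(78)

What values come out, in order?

insert 57 → {57}
insert 70 → {57, 70}
insert 65 → {57, 65, 70}
insert 71 → {57, 65, 70, 71}
insert 69 → {57, 65, 69, 70, 71}
remove-min → 57; now {65, 69, 70, 71}
remove-min → 65; now {69, 70, 71}
remove-min → 69; now {70, 71}
remove-min → 70; now {71}
insert 80 → {71, 80}
remove-min → 71; now {80}
insert 64 → {64, 80}
remove-min → 64; now {80}
insert 73 → {73, 80}
insert 68 → {68, 73, 80}
insert 58 → {58, 68, 73, 80}
insert 63 → {58, 63, 68, 73, 80}
remove-min → 58; now {63, 68, 73, 80}
remove-min → 63; now {68, 73, 80}
remove-min → 68; now {73, 80}
insert 74 → {73, 74, 80}
insert 50 → {50, 73, 74, 80}
insert 82 → {50, 73, 74, 80, 82}
remove-min → 50; now {73, 74, 80, 82}
insert 75 → {73, 74, 75, 80, 82}
remove-min → 73; now {74, 75, 80, 82}
remove-min → 74; now {75, 80, 82}
insert 54 → {54, 75, 80, 82}
remove-min → 54; now {75, 80, 82}
insert 53 → {53, 75, 80, 82}
remove-min → 53; now {75, 80, 82}
insert 79 → {75, 79, 80, 82}
insert 78 → {75, 78, 79, 80, 82}

[57, 65, 69, 70, 71, 64, 58, 63, 68, 50, 73, 74, 54, 53]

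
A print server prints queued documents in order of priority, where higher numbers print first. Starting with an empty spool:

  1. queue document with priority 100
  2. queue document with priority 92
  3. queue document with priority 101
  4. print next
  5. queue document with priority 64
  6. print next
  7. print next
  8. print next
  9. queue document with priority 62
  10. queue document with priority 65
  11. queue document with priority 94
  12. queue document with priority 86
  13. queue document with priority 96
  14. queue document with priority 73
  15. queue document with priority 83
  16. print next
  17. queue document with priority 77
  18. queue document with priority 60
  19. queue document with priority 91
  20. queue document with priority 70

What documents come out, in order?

insert 100 → {100}
insert 92 → {100, 92}
insert 101 → {101, 100, 92}
print next → 101; now {100, 92}
insert 64 → {100, 92, 64}
print next → 100; now {92, 64}
print next → 92; now {64}
print next → 64; now {}
insert 62 → {62}
insert 65 → {65, 62}
insert 94 → {94, 65, 62}
insert 86 → {94, 86, 65, 62}
insert 96 → {96, 94, 86, 65, 62}
insert 73 → {96, 94, 86, 73, 65, 62}
insert 83 → {96, 94, 86, 83, 73, 65, 62}
print next → 96; now {94, 86, 83, 73, 65, 62}
insert 77 → {94, 86, 83, 77, 73, 65, 62}
insert 60 → {94, 86, 83, 77, 73, 65, 62, 60}
insert 91 → {94, 91, 86, 83, 77, 73, 65, 62, 60}
insert 70 → {94, 91, 86, 83, 77, 73, 70, 65, 62, 60}

[101, 100, 92, 64, 96]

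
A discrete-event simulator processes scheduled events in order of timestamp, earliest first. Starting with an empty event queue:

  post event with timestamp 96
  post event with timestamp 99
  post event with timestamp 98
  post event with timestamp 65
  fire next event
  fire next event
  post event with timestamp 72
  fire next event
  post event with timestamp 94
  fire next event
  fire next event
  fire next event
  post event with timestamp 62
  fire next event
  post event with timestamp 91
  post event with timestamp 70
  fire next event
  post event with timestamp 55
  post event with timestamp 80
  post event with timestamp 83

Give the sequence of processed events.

65, 96, 72, 94, 98, 99, 62, 70

insert 96 → {96}
insert 99 → {96, 99}
insert 98 → {96, 98, 99}
insert 65 → {65, 96, 98, 99}
fire next event → 65; now {96, 98, 99}
fire next event → 96; now {98, 99}
insert 72 → {72, 98, 99}
fire next event → 72; now {98, 99}
insert 94 → {94, 98, 99}
fire next event → 94; now {98, 99}
fire next event → 98; now {99}
fire next event → 99; now {}
insert 62 → {62}
fire next event → 62; now {}
insert 91 → {91}
insert 70 → {70, 91}
fire next event → 70; now {91}
insert 55 → {55, 91}
insert 80 → {55, 80, 91}
insert 83 → {55, 80, 83, 91}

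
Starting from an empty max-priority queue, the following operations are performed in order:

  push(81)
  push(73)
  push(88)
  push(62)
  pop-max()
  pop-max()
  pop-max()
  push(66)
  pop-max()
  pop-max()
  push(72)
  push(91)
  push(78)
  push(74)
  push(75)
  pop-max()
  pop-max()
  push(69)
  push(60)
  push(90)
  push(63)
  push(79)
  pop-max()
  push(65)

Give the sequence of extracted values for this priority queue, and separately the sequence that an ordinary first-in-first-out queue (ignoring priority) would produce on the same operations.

priority queue: 88 → 81 → 73 → 66 → 62 → 91 → 78 → 90; FIFO queue: 81, 73, 88, 62, 66, 72, 91, 78

insert 81 → {81}
insert 73 → {81, 73}
insert 88 → {88, 81, 73}
insert 62 → {88, 81, 73, 62}
pop-max → 88; now {81, 73, 62}
pop-max → 81; now {73, 62}
pop-max → 73; now {62}
insert 66 → {66, 62}
pop-max → 66; now {62}
pop-max → 62; now {}
insert 72 → {72}
insert 91 → {91, 72}
insert 78 → {91, 78, 72}
insert 74 → {91, 78, 74, 72}
insert 75 → {91, 78, 75, 74, 72}
pop-max → 91; now {78, 75, 74, 72}
pop-max → 78; now {75, 74, 72}
insert 69 → {75, 74, 72, 69}
insert 60 → {75, 74, 72, 69, 60}
insert 90 → {90, 75, 74, 72, 69, 60}
insert 63 → {90, 75, 74, 72, 69, 63, 60}
insert 79 → {90, 79, 75, 74, 72, 69, 63, 60}
pop-max → 90; now {79, 75, 74, 72, 69, 63, 60}
insert 65 → {79, 75, 74, 72, 69, 65, 63, 60}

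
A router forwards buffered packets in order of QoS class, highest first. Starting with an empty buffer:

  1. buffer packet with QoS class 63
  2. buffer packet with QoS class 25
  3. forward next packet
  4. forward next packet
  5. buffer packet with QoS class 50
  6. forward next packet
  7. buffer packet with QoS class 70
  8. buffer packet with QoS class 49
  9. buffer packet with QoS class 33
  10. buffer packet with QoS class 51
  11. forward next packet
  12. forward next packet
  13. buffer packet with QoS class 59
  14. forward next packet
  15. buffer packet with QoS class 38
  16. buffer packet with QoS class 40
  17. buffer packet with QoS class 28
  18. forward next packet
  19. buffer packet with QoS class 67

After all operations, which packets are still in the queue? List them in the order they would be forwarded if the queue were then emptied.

67 → 40 → 38 → 33 → 28

insert 63 → {63}
insert 25 → {63, 25}
forward next packet → 63; now {25}
forward next packet → 25; now {}
insert 50 → {50}
forward next packet → 50; now {}
insert 70 → {70}
insert 49 → {70, 49}
insert 33 → {70, 49, 33}
insert 51 → {70, 51, 49, 33}
forward next packet → 70; now {51, 49, 33}
forward next packet → 51; now {49, 33}
insert 59 → {59, 49, 33}
forward next packet → 59; now {49, 33}
insert 38 → {49, 38, 33}
insert 40 → {49, 40, 38, 33}
insert 28 → {49, 40, 38, 33, 28}
forward next packet → 49; now {40, 38, 33, 28}
insert 67 → {67, 40, 38, 33, 28}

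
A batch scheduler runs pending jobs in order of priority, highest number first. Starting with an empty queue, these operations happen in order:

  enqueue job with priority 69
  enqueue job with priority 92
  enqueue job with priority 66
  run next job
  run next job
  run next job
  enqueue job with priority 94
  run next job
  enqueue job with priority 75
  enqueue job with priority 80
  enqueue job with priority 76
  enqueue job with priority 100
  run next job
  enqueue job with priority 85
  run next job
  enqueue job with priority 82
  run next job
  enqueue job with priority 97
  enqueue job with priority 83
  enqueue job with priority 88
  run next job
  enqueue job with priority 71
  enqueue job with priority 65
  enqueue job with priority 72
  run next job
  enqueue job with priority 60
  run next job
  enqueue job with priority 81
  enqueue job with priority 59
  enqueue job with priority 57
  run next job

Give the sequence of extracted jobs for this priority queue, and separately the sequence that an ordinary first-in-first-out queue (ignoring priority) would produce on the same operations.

insert 69 → {69}
insert 92 → {92, 69}
insert 66 → {92, 69, 66}
run next job → 92; now {69, 66}
run next job → 69; now {66}
run next job → 66; now {}
insert 94 → {94}
run next job → 94; now {}
insert 75 → {75}
insert 80 → {80, 75}
insert 76 → {80, 76, 75}
insert 100 → {100, 80, 76, 75}
run next job → 100; now {80, 76, 75}
insert 85 → {85, 80, 76, 75}
run next job → 85; now {80, 76, 75}
insert 82 → {82, 80, 76, 75}
run next job → 82; now {80, 76, 75}
insert 97 → {97, 80, 76, 75}
insert 83 → {97, 83, 80, 76, 75}
insert 88 → {97, 88, 83, 80, 76, 75}
run next job → 97; now {88, 83, 80, 76, 75}
insert 71 → {88, 83, 80, 76, 75, 71}
insert 65 → {88, 83, 80, 76, 75, 71, 65}
insert 72 → {88, 83, 80, 76, 75, 72, 71, 65}
run next job → 88; now {83, 80, 76, 75, 72, 71, 65}
insert 60 → {83, 80, 76, 75, 72, 71, 65, 60}
run next job → 83; now {80, 76, 75, 72, 71, 65, 60}
insert 81 → {81, 80, 76, 75, 72, 71, 65, 60}
insert 59 → {81, 80, 76, 75, 72, 71, 65, 60, 59}
insert 57 → {81, 80, 76, 75, 72, 71, 65, 60, 59, 57}
run next job → 81; now {80, 76, 75, 72, 71, 65, 60, 59, 57}

priority queue: 92, 69, 66, 94, 100, 85, 82, 97, 88, 83, 81; FIFO queue: [69, 92, 66, 94, 75, 80, 76, 100, 85, 82, 97]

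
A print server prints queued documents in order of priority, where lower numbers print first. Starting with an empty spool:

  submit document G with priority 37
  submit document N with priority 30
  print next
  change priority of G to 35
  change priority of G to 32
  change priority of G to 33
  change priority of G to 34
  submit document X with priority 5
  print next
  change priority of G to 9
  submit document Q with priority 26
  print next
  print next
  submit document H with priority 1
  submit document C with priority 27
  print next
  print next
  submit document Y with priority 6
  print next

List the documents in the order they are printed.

N → X → G → Q → H → C → Y

add G (priority 37) → {G:37}
add N (priority 30) → {N:30, G:37}
print next → N; now {G:37}
update G to priority 35 → {G:35}
update G to priority 32 → {G:32}
update G to priority 33 → {G:33}
update G to priority 34 → {G:34}
add X (priority 5) → {X:5, G:34}
print next → X; now {G:34}
update G to priority 9 → {G:9}
add Q (priority 26) → {G:9, Q:26}
print next → G; now {Q:26}
print next → Q; now {}
add H (priority 1) → {H:1}
add C (priority 27) → {H:1, C:27}
print next → H; now {C:27}
print next → C; now {}
add Y (priority 6) → {Y:6}
print next → Y; now {}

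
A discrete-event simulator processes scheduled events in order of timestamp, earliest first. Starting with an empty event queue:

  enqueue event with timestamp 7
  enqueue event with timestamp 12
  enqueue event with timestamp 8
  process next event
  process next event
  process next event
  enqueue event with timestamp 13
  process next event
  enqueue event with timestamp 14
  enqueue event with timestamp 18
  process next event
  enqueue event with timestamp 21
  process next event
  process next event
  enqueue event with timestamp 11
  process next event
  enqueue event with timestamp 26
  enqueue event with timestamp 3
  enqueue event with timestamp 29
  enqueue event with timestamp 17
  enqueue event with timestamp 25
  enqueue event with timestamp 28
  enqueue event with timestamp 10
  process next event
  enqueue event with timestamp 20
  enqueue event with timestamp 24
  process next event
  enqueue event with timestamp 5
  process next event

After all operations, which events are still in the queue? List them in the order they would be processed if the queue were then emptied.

insert 7 → {7}
insert 12 → {7, 12}
insert 8 → {7, 8, 12}
process next event → 7; now {8, 12}
process next event → 8; now {12}
process next event → 12; now {}
insert 13 → {13}
process next event → 13; now {}
insert 14 → {14}
insert 18 → {14, 18}
process next event → 14; now {18}
insert 21 → {18, 21}
process next event → 18; now {21}
process next event → 21; now {}
insert 11 → {11}
process next event → 11; now {}
insert 26 → {26}
insert 3 → {3, 26}
insert 29 → {3, 26, 29}
insert 17 → {3, 17, 26, 29}
insert 25 → {3, 17, 25, 26, 29}
insert 28 → {3, 17, 25, 26, 28, 29}
insert 10 → {3, 10, 17, 25, 26, 28, 29}
process next event → 3; now {10, 17, 25, 26, 28, 29}
insert 20 → {10, 17, 20, 25, 26, 28, 29}
insert 24 → {10, 17, 20, 24, 25, 26, 28, 29}
process next event → 10; now {17, 20, 24, 25, 26, 28, 29}
insert 5 → {5, 17, 20, 24, 25, 26, 28, 29}
process next event → 5; now {17, 20, 24, 25, 26, 28, 29}

17, 20, 24, 25, 26, 28, 29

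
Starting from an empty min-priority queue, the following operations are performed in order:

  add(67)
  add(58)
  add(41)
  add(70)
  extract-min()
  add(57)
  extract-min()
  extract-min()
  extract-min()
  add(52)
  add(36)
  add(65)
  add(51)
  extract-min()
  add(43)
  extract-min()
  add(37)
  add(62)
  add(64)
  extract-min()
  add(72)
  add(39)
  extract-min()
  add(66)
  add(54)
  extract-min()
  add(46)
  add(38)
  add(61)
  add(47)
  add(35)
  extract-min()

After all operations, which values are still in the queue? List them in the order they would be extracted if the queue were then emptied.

38, 46, 47, 52, 54, 61, 62, 64, 65, 66, 70, 72

insert 67 → {67}
insert 58 → {58, 67}
insert 41 → {41, 58, 67}
insert 70 → {41, 58, 67, 70}
extract-min → 41; now {58, 67, 70}
insert 57 → {57, 58, 67, 70}
extract-min → 57; now {58, 67, 70}
extract-min → 58; now {67, 70}
extract-min → 67; now {70}
insert 52 → {52, 70}
insert 36 → {36, 52, 70}
insert 65 → {36, 52, 65, 70}
insert 51 → {36, 51, 52, 65, 70}
extract-min → 36; now {51, 52, 65, 70}
insert 43 → {43, 51, 52, 65, 70}
extract-min → 43; now {51, 52, 65, 70}
insert 37 → {37, 51, 52, 65, 70}
insert 62 → {37, 51, 52, 62, 65, 70}
insert 64 → {37, 51, 52, 62, 64, 65, 70}
extract-min → 37; now {51, 52, 62, 64, 65, 70}
insert 72 → {51, 52, 62, 64, 65, 70, 72}
insert 39 → {39, 51, 52, 62, 64, 65, 70, 72}
extract-min → 39; now {51, 52, 62, 64, 65, 70, 72}
insert 66 → {51, 52, 62, 64, 65, 66, 70, 72}
insert 54 → {51, 52, 54, 62, 64, 65, 66, 70, 72}
extract-min → 51; now {52, 54, 62, 64, 65, 66, 70, 72}
insert 46 → {46, 52, 54, 62, 64, 65, 66, 70, 72}
insert 38 → {38, 46, 52, 54, 62, 64, 65, 66, 70, 72}
insert 61 → {38, 46, 52, 54, 61, 62, 64, 65, 66, 70, 72}
insert 47 → {38, 46, 47, 52, 54, 61, 62, 64, 65, 66, 70, 72}
insert 35 → {35, 38, 46, 47, 52, 54, 61, 62, 64, 65, 66, 70, 72}
extract-min → 35; now {38, 46, 47, 52, 54, 61, 62, 64, 65, 66, 70, 72}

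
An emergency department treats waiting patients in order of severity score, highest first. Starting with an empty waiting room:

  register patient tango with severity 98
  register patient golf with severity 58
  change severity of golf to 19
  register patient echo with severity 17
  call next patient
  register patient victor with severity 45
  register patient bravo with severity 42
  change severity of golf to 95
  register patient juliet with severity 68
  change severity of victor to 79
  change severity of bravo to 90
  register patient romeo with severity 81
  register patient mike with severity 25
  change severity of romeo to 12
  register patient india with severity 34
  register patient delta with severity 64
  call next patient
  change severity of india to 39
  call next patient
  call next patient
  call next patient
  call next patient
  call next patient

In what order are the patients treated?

add tango (severity 98) → {tango:98}
add golf (severity 58) → {tango:98, golf:58}
update golf to severity 19 → {tango:98, golf:19}
add echo (severity 17) → {tango:98, golf:19, echo:17}
call next patient → tango; now {golf:19, echo:17}
add victor (severity 45) → {victor:45, golf:19, echo:17}
add bravo (severity 42) → {victor:45, bravo:42, golf:19, echo:17}
update golf to severity 95 → {golf:95, victor:45, bravo:42, echo:17}
add juliet (severity 68) → {golf:95, juliet:68, victor:45, bravo:42, echo:17}
update victor to severity 79 → {golf:95, victor:79, juliet:68, bravo:42, echo:17}
update bravo to severity 90 → {golf:95, bravo:90, victor:79, juliet:68, echo:17}
add romeo (severity 81) → {golf:95, bravo:90, romeo:81, victor:79, juliet:68, echo:17}
add mike (severity 25) → {golf:95, bravo:90, romeo:81, victor:79, juliet:68, mike:25, echo:17}
update romeo to severity 12 → {golf:95, bravo:90, victor:79, juliet:68, mike:25, echo:17, romeo:12}
add india (severity 34) → {golf:95, bravo:90, victor:79, juliet:68, india:34, mike:25, echo:17, romeo:12}
add delta (severity 64) → {golf:95, bravo:90, victor:79, juliet:68, delta:64, india:34, mike:25, echo:17, romeo:12}
call next patient → golf; now {bravo:90, victor:79, juliet:68, delta:64, india:34, mike:25, echo:17, romeo:12}
update india to severity 39 → {bravo:90, victor:79, juliet:68, delta:64, india:39, mike:25, echo:17, romeo:12}
call next patient → bravo; now {victor:79, juliet:68, delta:64, india:39, mike:25, echo:17, romeo:12}
call next patient → victor; now {juliet:68, delta:64, india:39, mike:25, echo:17, romeo:12}
call next patient → juliet; now {delta:64, india:39, mike:25, echo:17, romeo:12}
call next patient → delta; now {india:39, mike:25, echo:17, romeo:12}
call next patient → india; now {mike:25, echo:17, romeo:12}

[tango, golf, bravo, victor, juliet, delta, india]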